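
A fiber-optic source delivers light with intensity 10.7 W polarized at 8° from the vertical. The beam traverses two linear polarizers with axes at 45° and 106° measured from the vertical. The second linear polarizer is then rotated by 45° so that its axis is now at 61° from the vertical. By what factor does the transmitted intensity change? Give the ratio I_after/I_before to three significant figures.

I_new/I_old ≈ 3.93

Before rotation:
By Malus's law, I₁ = I₀ cos²(45° − 8°) = I₀ cos²(37°) = 0.6378 I₀.
I₂ = I₁ cos²(106° − 45°) = 0.6378 I₀ · cos²(61°) = 0.1499 I₀.
After rotation:
I₁ = I₀ cos²(45° − 8°) = I₀ cos²(37°) = 0.6378 I₀.
I₂ = I₁ cos²(61° − 45°) = 0.6378 I₀ · cos²(16°) = 0.5894 I₀.
Ratio = 0.5894 / 0.1499 = 3.931.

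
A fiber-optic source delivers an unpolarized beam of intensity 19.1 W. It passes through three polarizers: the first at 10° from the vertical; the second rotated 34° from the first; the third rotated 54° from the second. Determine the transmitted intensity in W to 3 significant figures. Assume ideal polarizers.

I ≈ 2.27 W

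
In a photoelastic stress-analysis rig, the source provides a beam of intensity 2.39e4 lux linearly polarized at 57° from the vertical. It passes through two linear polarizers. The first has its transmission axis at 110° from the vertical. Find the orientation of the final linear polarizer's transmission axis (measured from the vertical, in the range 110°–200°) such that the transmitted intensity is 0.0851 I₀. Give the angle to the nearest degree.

I₁ = I₀ cos²(110° − 57°) = I₀ cos²(53°) = 0.3622 I₀.
Need I₂/I₀ = 0.0851, so cos²(θ − 110°) = 0.0851 / 0.3622 = 0.235.
θ − 110° = arccos(√0.235) = 61.0°, giving θ ≈ 110 + 61.0 = 171.0°.

θ ≈ 171°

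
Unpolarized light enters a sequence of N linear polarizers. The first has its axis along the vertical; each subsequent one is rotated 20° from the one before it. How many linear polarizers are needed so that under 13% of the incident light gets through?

N = 12

First polarizer halves the unpolarized light: factor 1/2.
Each further stage multiplies by cos²(20°) = 0.883.
After N polarizers: T = 0.5·0.883^(N−1). Require T < 0.13 ⇒ N−1 > ln(0.13/0.5)/ln(0.883) = 10.83, so N−1 ≥ 11 and N = 12.
Check: N=12 gives T = 0.1273 < 0.13; N=11 gives T = 0.1441.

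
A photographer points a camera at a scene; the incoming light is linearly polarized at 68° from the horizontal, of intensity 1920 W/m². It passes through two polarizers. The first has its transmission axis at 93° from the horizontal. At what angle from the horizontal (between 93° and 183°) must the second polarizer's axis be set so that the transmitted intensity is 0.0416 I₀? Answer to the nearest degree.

θ ≈ 170°

I₁ = I₀ cos²(93° − 68°) = I₀ cos²(25°) = 0.8214 I₀.
Need I₂/I₀ = 0.0416, so cos²(θ − 93°) = 0.0416 / 0.8214 = 0.05065.
θ − 93° = arccos(√0.05065) = 77.0°, giving θ ≈ 93 + 77.0 = 170.0°.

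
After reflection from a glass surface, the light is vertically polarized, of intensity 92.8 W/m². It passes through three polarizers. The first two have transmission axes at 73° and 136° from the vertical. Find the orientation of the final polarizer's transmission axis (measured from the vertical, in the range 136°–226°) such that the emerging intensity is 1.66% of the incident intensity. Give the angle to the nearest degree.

I₁ = I₀ cos²(73° − 0°) = I₀ cos²(73°) = 0.08548 I₀.
I₂ = I₁ cos²(136° − 73°) = 0.08548 I₀ · cos²(63°) = 0.01762 I₀.
Need I₃/I₀ = 0.0166, so cos²(θ − 136°) = 0.0166 / 0.01762 = 0.9422.
θ − 136° = arccos(√0.9422) = 13.9°, giving θ ≈ 136 + 13.9 = 149.9°.

θ ≈ 150°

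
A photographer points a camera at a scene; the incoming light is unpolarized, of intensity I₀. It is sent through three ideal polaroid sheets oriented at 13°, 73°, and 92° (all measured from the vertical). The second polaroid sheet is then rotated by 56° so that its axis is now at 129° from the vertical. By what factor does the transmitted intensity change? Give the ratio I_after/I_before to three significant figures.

I_new/I_old ≈ 0.548

Before rotation:
Unpolarized light through the first polarizer → I₁ = ½ I₀, now polarized at 13°.
I₂ = I₁ cos²(73° − 13°) = 0.5 I₀ · cos²(60°) = 0.125 I₀.
I₃ = I₂ cos²(92° − 73°) = 0.125 I₀ · cos²(19°) = 0.1118 I₀.
After rotation:
Unpolarized light through the first polarizer → I₁ = ½ I₀, now polarized at 13°.
Angle between axes 1 and 2: 64°. I₂ = 0.5 I₀ · cos²(64°) = 0.09608 I₀.
I₃ = I₂ cos²(92° − 129°) = 0.09608 I₀ · cos²(37°) = 0.06128 I₀.
Ratio = 0.06128 / 0.1118 = 0.5484.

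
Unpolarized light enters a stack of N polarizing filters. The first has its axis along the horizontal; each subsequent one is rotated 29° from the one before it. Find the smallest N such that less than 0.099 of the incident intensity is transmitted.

First polarizer halves the unpolarized light: factor 1/2.
Each further stage multiplies by cos²(29°) = 0.765.
After N polarizers: T = 0.5·0.765^(N−1). Require T < 0.099 ⇒ N−1 > ln(0.099/0.5)/ln(0.765) = 6.04, so N−1 ≥ 7 and N = 8.
Check: N=8 gives T = 0.07664 < 0.099; N=7 gives T = 0.1002.

N = 8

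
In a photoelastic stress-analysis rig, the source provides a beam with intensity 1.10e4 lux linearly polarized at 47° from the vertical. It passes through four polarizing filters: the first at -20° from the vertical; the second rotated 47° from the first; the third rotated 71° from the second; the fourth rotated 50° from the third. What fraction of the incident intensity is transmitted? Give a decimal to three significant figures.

I₁ = 1.10e4 lux · cos²(67°) = 1679 lux.
I₂ = I₁ · cos²(47°) = 1679 · 0.4651 = 781.1 lux.
I₃ = I₂ · cos²(71°) = 781.1 · 0.106 = 82.79 lux.
I₄ = I₃ · cos²(50°) = 82.79 · 0.4132 = 34.21 lux.
Transmitted fraction = 0.00311.

I/I₀ ≈ 0.00311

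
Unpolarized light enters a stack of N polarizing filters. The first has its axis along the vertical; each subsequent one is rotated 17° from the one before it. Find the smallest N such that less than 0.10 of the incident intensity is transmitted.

First polarizer halves the unpolarized light: factor 1/2.
Each further stage multiplies by cos²(17°) = 0.9145.
After N polarizers: T = 0.5·0.9145^(N−1). Require T < 0.10 ⇒ N−1 > ln(0.10/0.5)/ln(0.9145) = 18.01, so N−1 ≥ 19 and N = 20.
Check: N=20 gives T = 0.09154 < 0.10; N=19 gives T = 0.1001.

N = 20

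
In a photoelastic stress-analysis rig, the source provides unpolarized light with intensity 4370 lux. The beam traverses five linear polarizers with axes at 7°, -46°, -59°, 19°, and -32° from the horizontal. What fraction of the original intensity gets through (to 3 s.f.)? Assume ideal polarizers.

Unpolarized light through the first polarizer → I₁ = 4370 lux/2 = 2185 lux, polarized at 7°.
I₂ = I₁ · cos²(53°) = 2185 · 0.3622 = 791.4 lux.
I₃ = I₂ · cos²(13°) = 791.4 · 0.9494 = 751.3 lux.
I₄ = I₃ · cos²(78°) = 751.3 · 0.04323 = 32.48 lux.
I₅ = I₄ · cos²(51°) = 32.48 · 0.396 = 12.86 lux.
Transmitted fraction = 0.002943.

I/I₀ ≈ 0.00294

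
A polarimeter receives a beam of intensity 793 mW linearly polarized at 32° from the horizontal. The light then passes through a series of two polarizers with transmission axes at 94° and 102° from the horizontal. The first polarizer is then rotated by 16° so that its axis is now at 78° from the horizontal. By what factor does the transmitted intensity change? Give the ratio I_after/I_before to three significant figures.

I_new/I_old ≈ 1.86

Before rotation:
By Malus's law, I₁ = I₀ cos²(94° − 32°) = I₀ cos²(62°) = 0.2204 I₀.
I₂ = I₁ cos²(102° − 94°) = 0.2204 I₀ · cos²(8°) = 0.2161 I₀.
After rotation:
I₁ = I₀ cos²(78° − 32°) = I₀ cos²(46°) = 0.4826 I₀.
I₂ = I₁ cos²(102° − 78°) = 0.4826 I₀ · cos²(24°) = 0.4027 I₀.
Ratio = 0.4027 / 0.2161 = 1.863.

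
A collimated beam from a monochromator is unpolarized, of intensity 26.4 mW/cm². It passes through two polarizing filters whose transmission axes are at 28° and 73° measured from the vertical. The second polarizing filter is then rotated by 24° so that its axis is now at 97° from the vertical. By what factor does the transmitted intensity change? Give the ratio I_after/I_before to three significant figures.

Before rotation:
Unpolarized light through the first polarizer → I₁ = ½ I₀, now polarized at 28°.
I₂ = I₁ cos²(73° − 28°) = 0.5 I₀ · cos²(45°) = 0.25 I₀.
After rotation:
Unpolarized light through the first polarizer → I₁ = ½ I₀, now polarized at 28°.
I₂ = I₁ cos²(97° − 28°) = 0.5 I₀ · cos²(69°) = 0.06421 I₀.
Ratio = 0.06421 / 0.25 = 0.2569.

I_new/I_old ≈ 0.257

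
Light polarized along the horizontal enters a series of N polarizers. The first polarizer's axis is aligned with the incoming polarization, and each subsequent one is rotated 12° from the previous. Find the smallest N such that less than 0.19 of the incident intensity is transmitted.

N = 39

First polarizer is aligned with the polarization: full transmission.
Each further stage multiplies by cos²(12°) = 0.9568.
After N polarizers: T = 0.9568^(N−1). Require T < 0.19 ⇒ N−1 > ln(0.19)/ln(0.9568) = 37.58, so N−1 ≥ 38 and N = 39.
Check: N=39 gives T = 0.1865 < 0.19; N=38 gives T = 0.195.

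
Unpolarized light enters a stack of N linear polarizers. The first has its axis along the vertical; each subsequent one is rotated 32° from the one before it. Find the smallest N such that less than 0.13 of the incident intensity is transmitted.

First polarizer halves the unpolarized light: factor 1/2.
Each further stage multiplies by cos²(32°) = 0.7192.
After N polarizers: T = 0.5·0.7192^(N−1). Require T < 0.13 ⇒ N−1 > ln(0.13/0.5)/ln(0.7192) = 4.09, so N−1 ≥ 5 and N = 6.
Check: N=6 gives T = 0.0962 < 0.13; N=5 gives T = 0.1338.

N = 6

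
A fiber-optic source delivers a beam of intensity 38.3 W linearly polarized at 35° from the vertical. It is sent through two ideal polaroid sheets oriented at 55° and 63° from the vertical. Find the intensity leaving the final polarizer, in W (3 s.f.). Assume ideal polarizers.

By Malus's law, I₁ = 38.3 W · cos²(20°) = 33.82 W.
I₂ = I₁ · cos²(8°) = 33.82 · 0.9806 = 33.16 W.

I ≈ 33.2 W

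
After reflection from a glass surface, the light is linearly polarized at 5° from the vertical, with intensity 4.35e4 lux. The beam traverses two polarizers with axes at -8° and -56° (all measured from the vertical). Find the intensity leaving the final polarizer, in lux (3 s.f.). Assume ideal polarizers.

I₁ = 4.35e4 lux · cos²(13°) = 4.13e+04 lux.
I₂ = I₁ · cos²(48°) = 4.13e+04 · 0.4477 = 1.849e+04 lux.

I ≈ 1.85e4 lux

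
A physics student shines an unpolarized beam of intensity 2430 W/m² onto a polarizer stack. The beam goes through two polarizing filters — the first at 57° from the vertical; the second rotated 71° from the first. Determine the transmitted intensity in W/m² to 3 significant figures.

Unpolarized light through the first polarizer → I₁ = 2430 W/m²/2 = 1215 W/m², polarized at 57°.
I₂ = I₁ · cos²(71°) = 1215 · 0.106 = 128.8 W/m².

I ≈ 129 W/m²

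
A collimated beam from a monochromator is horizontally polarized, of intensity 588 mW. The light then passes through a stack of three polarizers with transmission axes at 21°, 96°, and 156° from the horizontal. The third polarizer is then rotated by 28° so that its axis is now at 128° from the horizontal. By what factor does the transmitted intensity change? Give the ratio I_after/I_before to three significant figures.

I_new/I_old ≈ 2.88

Before rotation:
I₁ = I₀ cos²(21° − 0°) = I₀ cos²(21°) = 0.8716 I₀.
I₂ = I₁ cos²(96° − 21°) = 0.8716 I₀ · cos²(75°) = 0.05838 I₀.
I₃ = I₂ cos²(156° − 96°) = 0.05838 I₀ · cos²(60°) = 0.0146 I₀.
After rotation:
I₁ = I₀ cos²(21° − 0°) = I₀ cos²(21°) = 0.8716 I₀.
I₂ = I₁ cos²(96° − 21°) = 0.8716 I₀ · cos²(75°) = 0.05838 I₀.
I₃ = I₂ cos²(128° − 96°) = 0.05838 I₀ · cos²(32°) = 0.04199 I₀.
Ratio = 0.04199 / 0.0146 = 2.877.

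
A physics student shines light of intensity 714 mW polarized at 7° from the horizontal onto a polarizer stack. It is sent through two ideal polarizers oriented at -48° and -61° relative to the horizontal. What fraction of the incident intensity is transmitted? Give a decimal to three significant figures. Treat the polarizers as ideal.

I/I₀ ≈ 0.312

By Malus's law, I₁ = 714 mW · cos²(55°) = 234.9 mW.
I₂ = I₁ · cos²(13°) = 234.9 · 0.9494 = 223 mW.
Transmitted fraction = 0.3123.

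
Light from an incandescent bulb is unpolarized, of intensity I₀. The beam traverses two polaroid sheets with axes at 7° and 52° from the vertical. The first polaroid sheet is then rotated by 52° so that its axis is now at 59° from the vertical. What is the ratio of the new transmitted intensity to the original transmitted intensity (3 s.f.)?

Before rotation:
Unpolarized light through the first polarizer → I₁ = ½ I₀, now polarized at 7°.
I₂ = I₁ cos²(52° − 7°) = 0.5 I₀ · cos²(45°) = 0.25 I₀.
After rotation:
Unpolarized light through the first polarizer → I₁ = ½ I₀, now polarized at 59°.
I₂ = I₁ cos²(52° − 59°) = 0.5 I₀ · cos²(7°) = 0.4926 I₀.
Ratio = 0.4926 / 0.25 = 1.97.

I_new/I_old ≈ 1.97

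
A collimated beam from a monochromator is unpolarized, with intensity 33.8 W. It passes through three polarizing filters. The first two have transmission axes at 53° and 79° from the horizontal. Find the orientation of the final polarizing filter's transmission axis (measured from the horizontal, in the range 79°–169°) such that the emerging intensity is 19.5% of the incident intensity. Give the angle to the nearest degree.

θ ≈ 125°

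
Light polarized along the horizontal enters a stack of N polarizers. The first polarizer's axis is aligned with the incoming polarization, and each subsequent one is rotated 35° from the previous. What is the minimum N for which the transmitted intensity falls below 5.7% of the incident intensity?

N = 9

First polarizer is aligned with the polarization: full transmission.
Each further stage multiplies by cos²(35°) = 0.671.
After N polarizers: T = 0.671^(N−1). Require T < 0.057 ⇒ N−1 > ln(0.057)/ln(0.671) = 7.18, so N−1 ≥ 8 and N = 9.
Check: N=9 gives T = 0.0411 < 0.057; N=8 gives T = 0.06125.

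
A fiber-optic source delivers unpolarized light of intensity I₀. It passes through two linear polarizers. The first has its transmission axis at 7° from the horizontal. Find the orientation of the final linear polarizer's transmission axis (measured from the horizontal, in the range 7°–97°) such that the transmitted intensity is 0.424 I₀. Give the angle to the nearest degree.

Unpolarized light through the first polarizer → I₁ = ½ I₀, now polarized at 7°.
Need I₂/I₀ = 0.424, so cos²(θ − 7°) = 0.424 / 0.5 = 0.848.
θ − 7° = arccos(√0.848) = 22.9°, giving θ ≈ 7 + 22.9 = 29.9°.

θ ≈ 30°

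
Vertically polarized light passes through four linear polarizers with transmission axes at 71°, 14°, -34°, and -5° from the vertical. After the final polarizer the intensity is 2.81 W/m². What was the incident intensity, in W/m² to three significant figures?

By Malus's law, I₁ = I₀ cos²(71° − 0°) = I₀ cos²(71°) = 0.106 I₀.
I₂ = I₁ cos²(14° − 71°) = 0.106 I₀ · cos²(57°) = 0.03144 I₀.
I₃ = I₂ cos²(-34° − 14°) = 0.03144 I₀ · cos²(48°) = 0.01408 I₀.
I₄ = I₃ cos²(-5° + 34°) = 0.01408 I₀ · cos²(29°) = 0.01077 I₀.
So 2.81 W/m² = 0.01077 I₀, giving I₀ = 2.81/0.01077 = 260.9 W/m².

I₀ ≈ 261 W/m²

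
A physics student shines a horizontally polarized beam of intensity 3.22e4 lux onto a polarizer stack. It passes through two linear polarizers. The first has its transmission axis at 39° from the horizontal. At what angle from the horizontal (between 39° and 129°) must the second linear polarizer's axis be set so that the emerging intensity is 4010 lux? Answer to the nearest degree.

θ ≈ 102°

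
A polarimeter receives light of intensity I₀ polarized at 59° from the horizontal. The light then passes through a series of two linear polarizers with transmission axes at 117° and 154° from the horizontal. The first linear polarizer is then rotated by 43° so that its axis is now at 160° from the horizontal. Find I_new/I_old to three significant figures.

Before rotation:
I₁ = I₀ cos²(117° − 59°) = I₀ cos²(58°) = 0.2808 I₀.
I₂ = I₁ cos²(154° − 117°) = 0.2808 I₀ · cos²(37°) = 0.1791 I₀.
After rotation:
I₁ = I₀ cos²(160° − 59°) = I₀ cos²(79°) = 0.03641 I₀.
I₂ = I₁ cos²(154° − 160°) = 0.03641 I₀ · cos²(6°) = 0.03601 I₀.
Ratio = 0.03601 / 0.1791 = 0.2011.

I_new/I_old ≈ 0.201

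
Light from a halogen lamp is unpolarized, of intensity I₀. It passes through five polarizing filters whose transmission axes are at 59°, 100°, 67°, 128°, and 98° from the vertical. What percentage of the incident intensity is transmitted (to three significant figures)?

Unpolarized light through the first polarizer → I₁ = ½ I₀, now polarized at 59°.
I₂ = I₁ cos²(100° − 59°) = 0.5 I₀ · cos²(41°) = 0.2848 I₀.
I₃ = I₂ cos²(67° − 100°) = 0.2848 I₀ · cos²(33°) = 0.2003 I₀.
I₄ = I₃ cos²(128° − 67°) = 0.2003 I₀ · cos²(61°) = 0.04708 I₀.
I₅ = I₄ cos²(98° − 128°) = 0.04708 I₀ · cos²(30°) = 0.03531 I₀.
That is 3.531% of the incident intensity.

≈ 3.53%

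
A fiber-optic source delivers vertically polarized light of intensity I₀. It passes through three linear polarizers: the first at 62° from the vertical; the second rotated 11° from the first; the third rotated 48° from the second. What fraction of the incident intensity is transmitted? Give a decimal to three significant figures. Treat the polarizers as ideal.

I₁ = I₀ cos²(62° − 0°) = I₀ cos²(62°) = 0.2204 I₀.
I₂ = I₁ cos²(11°) = 0.2204 · 0.9636 I₀ = 0.2124 I₀.
I₃ = I₂ cos²(48°) = 0.2124 · 0.4477 I₀ = 0.09509 I₀.
Transmitted fraction = 0.09509.

≈ 0.0951 I₀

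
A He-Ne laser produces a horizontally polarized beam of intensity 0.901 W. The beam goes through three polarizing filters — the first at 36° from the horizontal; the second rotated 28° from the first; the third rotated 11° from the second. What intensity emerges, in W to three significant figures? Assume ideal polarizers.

I ≈ 0.443 W

By Malus's law, I₁ = 0.901 W · cos²(36°) = 0.5897 W.
I₂ = I₁ · cos²(28°) = 0.5897 · 0.7796 = 0.4597 W.
I₃ = I₂ · cos²(11°) = 0.4597 · 0.9636 = 0.443 W.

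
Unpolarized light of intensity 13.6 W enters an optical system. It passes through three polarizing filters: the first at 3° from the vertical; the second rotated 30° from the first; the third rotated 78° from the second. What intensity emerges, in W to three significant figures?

Unpolarized light through the first polarizer → I₁ = 13.6 W/2 = 6.8 W, polarized at 3°.
I₂ = I₁ · cos²(30°) = 6.8 · 0.75 = 5.1 W.
I₃ = I₂ · cos²(78°) = 5.1 · 0.04323 = 0.2205 W.

I ≈ 0.220 W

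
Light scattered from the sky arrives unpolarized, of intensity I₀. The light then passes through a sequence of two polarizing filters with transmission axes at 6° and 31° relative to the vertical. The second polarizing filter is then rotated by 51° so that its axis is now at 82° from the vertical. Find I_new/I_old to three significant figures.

I_new/I_old ≈ 0.0713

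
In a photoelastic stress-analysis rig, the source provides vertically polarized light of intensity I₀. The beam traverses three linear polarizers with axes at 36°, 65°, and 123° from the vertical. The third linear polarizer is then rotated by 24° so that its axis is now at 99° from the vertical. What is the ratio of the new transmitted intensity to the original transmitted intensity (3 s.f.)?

Before rotation:
I₁ = I₀ cos²(36° − 0°) = I₀ cos²(36°) = 0.6545 I₀.
I₂ = I₁ cos²(65° − 36°) = 0.6545 I₀ · cos²(29°) = 0.5007 I₀.
I₃ = I₂ cos²(123° − 65°) = 0.5007 I₀ · cos²(58°) = 0.1406 I₀.
After rotation:
I₁ = I₀ cos²(36° − 0°) = I₀ cos²(36°) = 0.6545 I₀.
I₂ = I₁ cos²(65° − 36°) = 0.6545 I₀ · cos²(29°) = 0.5007 I₀.
I₃ = I₂ cos²(99° − 65°) = 0.5007 I₀ · cos²(34°) = 0.3441 I₀.
Ratio = 0.3441 / 0.1406 = 2.448.

I_new/I_old ≈ 2.45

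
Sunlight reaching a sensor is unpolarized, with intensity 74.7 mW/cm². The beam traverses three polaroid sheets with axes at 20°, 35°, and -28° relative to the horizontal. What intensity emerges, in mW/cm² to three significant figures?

I ≈ 7.18 mW/cm²

Unpolarized light through the first polarizer → I₁ = 74.7 mW/cm²/2 = 37.35 mW/cm², polarized at 20°.
I₂ = I₁ · cos²(15°) = 37.35 · 0.933 = 34.85 mW/cm².
I₃ = I₂ · cos²(63°) = 34.85 · 0.2061 = 7.182 mW/cm².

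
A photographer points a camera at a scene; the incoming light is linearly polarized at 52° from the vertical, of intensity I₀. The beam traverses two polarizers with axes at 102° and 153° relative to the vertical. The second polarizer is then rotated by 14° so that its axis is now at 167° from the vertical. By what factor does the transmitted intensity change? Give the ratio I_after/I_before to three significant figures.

I_new/I_old ≈ 0.451

Before rotation:
I₁ = I₀ cos²(102° − 52°) = I₀ cos²(50°) = 0.4132 I₀.
I₂ = I₁ cos²(153° − 102°) = 0.4132 I₀ · cos²(51°) = 0.1636 I₀.
After rotation:
I₁ = I₀ cos²(102° − 52°) = I₀ cos²(50°) = 0.4132 I₀.
I₂ = I₁ cos²(167° − 102°) = 0.4132 I₀ · cos²(65°) = 0.0738 I₀.
Ratio = 0.0738 / 0.1636 = 0.451.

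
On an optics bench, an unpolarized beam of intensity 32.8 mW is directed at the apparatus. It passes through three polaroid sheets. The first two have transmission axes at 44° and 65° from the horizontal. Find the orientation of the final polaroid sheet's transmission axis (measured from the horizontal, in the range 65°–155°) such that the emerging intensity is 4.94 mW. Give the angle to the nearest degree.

Unpolarized light through the first polarizer → I₁ = ½ I₀, now polarized at 44°.
I₂ = I₁ cos²(65° − 44°) = 0.5 I₀ · cos²(21°) = 0.4358 I₀.
Target fraction: 4.94 / 32.8 mW = 0.1506 of I₀.
Need I₃/I₀ = 0.1506, so cos²(θ − 65°) = 0.1506 / 0.4358 = 0.3456.
θ − 65° = arccos(√0.3456) = 54.0°, giving θ ≈ 65 + 54.0 = 119.0°.

θ ≈ 119°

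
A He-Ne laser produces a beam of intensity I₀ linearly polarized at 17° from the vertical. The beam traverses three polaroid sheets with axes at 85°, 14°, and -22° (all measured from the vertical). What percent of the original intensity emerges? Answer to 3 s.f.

≈ 0.974%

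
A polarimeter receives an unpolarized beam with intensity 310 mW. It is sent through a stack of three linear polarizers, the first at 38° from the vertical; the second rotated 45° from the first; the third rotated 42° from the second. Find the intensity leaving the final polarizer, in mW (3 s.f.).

I ≈ 42.8 mW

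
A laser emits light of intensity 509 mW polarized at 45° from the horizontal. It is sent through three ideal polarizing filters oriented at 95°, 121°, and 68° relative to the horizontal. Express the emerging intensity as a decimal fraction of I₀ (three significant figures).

I/I₀ ≈ 0.121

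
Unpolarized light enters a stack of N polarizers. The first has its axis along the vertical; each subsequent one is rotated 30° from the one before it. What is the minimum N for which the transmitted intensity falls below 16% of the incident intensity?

First polarizer halves the unpolarized light: factor 1/2.
Each further stage multiplies by cos²(30°) = 0.75.
After N polarizers: T = 0.5·0.75^(N−1). Require T < 0.16 ⇒ N−1 > ln(0.16/0.5)/ln(0.75) = 3.96, so N−1 ≥ 4 and N = 5.
Check: N=5 gives T = 0.1582 < 0.16; N=4 gives T = 0.2109.

N = 5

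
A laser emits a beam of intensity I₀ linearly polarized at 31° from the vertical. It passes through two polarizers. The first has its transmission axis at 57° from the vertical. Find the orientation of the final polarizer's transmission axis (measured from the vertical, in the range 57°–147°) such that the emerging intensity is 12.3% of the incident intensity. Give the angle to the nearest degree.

By Malus's law, I₁ = I₀ cos²(57° − 31°) = I₀ cos²(26°) = 0.8078 I₀.
Need I₂/I₀ = 0.123, so cos²(θ − 57°) = 0.123 / 0.8078 = 0.1523.
θ − 57° = arccos(√0.1523) = 67.0°, giving θ ≈ 57 + 67.0 = 124.0°.

θ ≈ 124°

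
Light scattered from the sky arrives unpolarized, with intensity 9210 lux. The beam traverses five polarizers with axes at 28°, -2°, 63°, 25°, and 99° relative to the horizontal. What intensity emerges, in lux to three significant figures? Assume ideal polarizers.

Unpolarized light through the first polarizer → I₁ = 9210 lux/2 = 4605 lux, polarized at 28°.
I₂ = I₁ · cos²(30°) = 4605 · 0.75 = 3454 lux.
I₃ = I₂ · cos²(65°) = 3454 · 0.1786 = 616.9 lux.
I₄ = I₃ · cos²(38°) = 616.9 · 0.621 = 383 lux.
I₅ = I₄ · cos²(74°) = 383 · 0.07598 = 29.1 lux.

I ≈ 29.1 lux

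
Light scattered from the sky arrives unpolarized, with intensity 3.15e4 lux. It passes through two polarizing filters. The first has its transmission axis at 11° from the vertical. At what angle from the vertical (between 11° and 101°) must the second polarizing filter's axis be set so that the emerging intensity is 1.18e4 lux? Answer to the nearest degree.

θ ≈ 41°

Unpolarized light through the first polarizer → I₁ = ½ I₀, now polarized at 11°.
Target fraction: 1.18e4 / 3.15e4 lux = 0.3746 of I₀.
Need I₂/I₀ = 0.3746, so cos²(θ − 11°) = 0.3746 / 0.5 = 0.7492.
θ − 11° = arccos(√0.7492) = 30.1°, giving θ ≈ 11 + 30.1 = 41.1°.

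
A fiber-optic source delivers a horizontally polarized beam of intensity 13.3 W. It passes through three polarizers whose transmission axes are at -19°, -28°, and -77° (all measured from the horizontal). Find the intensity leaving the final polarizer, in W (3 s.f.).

I₁ = 13.3 W · cos²(19°) = 11.89 W.
I₂ = I₁ · cos²(9°) = 11.89 · 0.9755 = 11.6 W.
I₃ = I₂ · cos²(49°) = 11.6 · 0.4304 = 4.992 W.

I ≈ 4.99 W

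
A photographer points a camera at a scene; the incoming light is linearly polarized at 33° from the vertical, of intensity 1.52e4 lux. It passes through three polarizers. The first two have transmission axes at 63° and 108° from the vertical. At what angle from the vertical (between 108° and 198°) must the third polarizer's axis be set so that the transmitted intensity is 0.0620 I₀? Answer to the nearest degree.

θ ≈ 174°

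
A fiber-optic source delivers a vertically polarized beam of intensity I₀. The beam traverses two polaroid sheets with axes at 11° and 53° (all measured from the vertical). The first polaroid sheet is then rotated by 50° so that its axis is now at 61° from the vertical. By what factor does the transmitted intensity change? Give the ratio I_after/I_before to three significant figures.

I_new/I_old ≈ 0.433

Before rotation:
By Malus's law, I₁ = I₀ cos²(11° − 0°) = I₀ cos²(11°) = 0.9636 I₀.
I₂ = I₁ cos²(53° − 11°) = 0.9636 I₀ · cos²(42°) = 0.5322 I₀.
After rotation:
I₁ = I₀ cos²(61° − 0°) = I₀ cos²(61°) = 0.235 I₀.
I₂ = I₁ cos²(53° − 61°) = 0.235 I₀ · cos²(8°) = 0.2305 I₀.
Ratio = 0.2305 / 0.5322 = 0.4331.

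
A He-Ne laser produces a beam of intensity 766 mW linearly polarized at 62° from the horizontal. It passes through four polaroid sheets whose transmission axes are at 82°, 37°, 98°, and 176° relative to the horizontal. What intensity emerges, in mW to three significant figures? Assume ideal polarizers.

I ≈ 3.44 mW

By Malus's law, I₁ = 766 mW · cos²(20°) = 676.4 mW.
I₂ = I₁ · cos²(45°) = 676.4 · 0.5 = 338.2 mW.
I₃ = I₂ · cos²(61°) = 338.2 · 0.235 = 79.49 mW.
I₄ = I₃ · cos²(78°) = 79.49 · 0.04323 = 3.436 mW.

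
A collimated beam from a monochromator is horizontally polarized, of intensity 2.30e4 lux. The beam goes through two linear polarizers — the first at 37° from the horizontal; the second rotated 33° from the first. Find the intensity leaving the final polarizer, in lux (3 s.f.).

I ≈ 1.03e4 lux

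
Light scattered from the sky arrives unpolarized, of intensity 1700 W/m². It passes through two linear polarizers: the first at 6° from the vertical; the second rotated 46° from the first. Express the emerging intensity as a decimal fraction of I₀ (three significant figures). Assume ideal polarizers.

I/I₀ ≈ 0.241

Unpolarized light through the first polarizer → I₁ = 1700 W/m²/2 = 850 W/m², polarized at 6°.
I₂ = I₁ · cos²(46°) = 850 · 0.4826 = 410.2 W/m².
Transmitted fraction = 0.2413.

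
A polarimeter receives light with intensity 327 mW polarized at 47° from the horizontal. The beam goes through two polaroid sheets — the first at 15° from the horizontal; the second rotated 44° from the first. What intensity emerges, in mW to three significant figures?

I ≈ 122 mW

By Malus's law, I₁ = 327 mW · cos²(32°) = 235.2 mW.
I₂ = I₁ · cos²(44°) = 235.2 · 0.5174 = 121.7 mW.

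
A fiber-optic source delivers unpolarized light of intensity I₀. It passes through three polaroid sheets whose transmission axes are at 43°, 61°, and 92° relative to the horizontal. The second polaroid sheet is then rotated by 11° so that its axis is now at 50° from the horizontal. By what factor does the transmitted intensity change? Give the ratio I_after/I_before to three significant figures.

I_new/I_old ≈ 0.819

Before rotation:
Unpolarized light through the first polarizer → I₁ = ½ I₀, now polarized at 43°.
I₂ = I₁ cos²(61° − 43°) = 0.5 I₀ · cos²(18°) = 0.4523 I₀.
I₃ = I₂ cos²(92° − 61°) = 0.4523 I₀ · cos²(31°) = 0.3323 I₀.
After rotation:
Unpolarized light through the first polarizer → I₁ = ½ I₀, now polarized at 43°.
I₂ = I₁ cos²(50° − 43°) = 0.5 I₀ · cos²(7°) = 0.4926 I₀.
I₃ = I₂ cos²(92° − 50°) = 0.4926 I₀ · cos²(42°) = 0.272 I₀.
Ratio = 0.272 / 0.3323 = 0.8187.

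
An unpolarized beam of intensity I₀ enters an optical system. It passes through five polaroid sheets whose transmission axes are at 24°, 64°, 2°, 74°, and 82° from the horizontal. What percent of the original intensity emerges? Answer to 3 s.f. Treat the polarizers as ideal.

≈ 0.606%

Unpolarized light through the first polarizer → I₁ = ½ I₀, now polarized at 24°.
I₂ = I₁ cos²(64° − 24°) = 0.5 I₀ · cos²(40°) = 0.2934 I₀.
I₃ = I₂ cos²(2° − 64°) = 0.2934 I₀ · cos²(62°) = 0.06467 I₀.
I₄ = I₃ cos²(74° − 2°) = 0.06467 I₀ · cos²(72°) = 0.006175 I₀.
I₅ = I₄ cos²(82° − 74°) = 0.006175 I₀ · cos²(8°) = 0.006056 I₀.
That is 0.6056% of the incident intensity.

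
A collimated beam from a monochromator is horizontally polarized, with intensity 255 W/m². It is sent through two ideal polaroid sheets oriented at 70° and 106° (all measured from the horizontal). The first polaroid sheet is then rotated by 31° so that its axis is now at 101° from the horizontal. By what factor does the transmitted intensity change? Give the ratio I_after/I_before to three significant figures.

I_new/I_old ≈ 0.472

Before rotation:
I₁ = I₀ cos²(70° − 0°) = I₀ cos²(70°) = 0.117 I₀.
I₂ = I₁ cos²(106° − 70°) = 0.117 I₀ · cos²(36°) = 0.07656 I₀.
After rotation:
I₁ = I₀ cos²(101° − 0°) = I₀ cos²(79°) = 0.03641 I₀.
I₂ = I₁ cos²(106° − 101°) = 0.03641 I₀ · cos²(5°) = 0.03613 I₀.
Ratio = 0.03613 / 0.07656 = 0.4719.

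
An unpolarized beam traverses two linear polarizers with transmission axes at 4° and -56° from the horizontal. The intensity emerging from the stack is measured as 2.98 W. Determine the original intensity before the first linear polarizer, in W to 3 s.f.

Unpolarized light through the first polarizer → I₁ = ½ I₀, now polarized at 4°.
I₂ = I₁ cos²(-56° − 4°) = 0.5 I₀ · cos²(60°) = 0.125 I₀.
So 2.98 W = 0.125 I₀, giving I₀ = 2.98/0.125 = 23.84 W.

I₀ ≈ 23.8 W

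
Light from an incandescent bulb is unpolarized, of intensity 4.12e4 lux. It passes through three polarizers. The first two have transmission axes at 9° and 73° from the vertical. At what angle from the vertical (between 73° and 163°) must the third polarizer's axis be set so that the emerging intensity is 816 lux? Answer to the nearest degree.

Unpolarized light through the first polarizer → I₁ = ½ I₀, now polarized at 9°.
I₂ = I₁ cos²(73° − 9°) = 0.5 I₀ · cos²(64°) = 0.09608 I₀.
Target fraction: 816 / 4.12e4 lux = 0.01981 of I₀.
Need I₃/I₀ = 0.01981, so cos²(θ − 73°) = 0.01981 / 0.09608 = 0.2061.
θ − 73° = arccos(√0.2061) = 63.0°, giving θ ≈ 73 + 63.0 = 136.0°.

θ ≈ 136°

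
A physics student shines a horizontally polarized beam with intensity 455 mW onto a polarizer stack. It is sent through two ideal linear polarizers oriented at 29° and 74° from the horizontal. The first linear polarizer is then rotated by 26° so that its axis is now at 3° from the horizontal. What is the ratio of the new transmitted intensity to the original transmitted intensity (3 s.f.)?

Before rotation:
I₁ = I₀ cos²(29° − 0°) = I₀ cos²(29°) = 0.765 I₀.
I₂ = I₁ cos²(74° − 29°) = 0.765 I₀ · cos²(45°) = 0.3825 I₀.
After rotation:
I₁ = I₀ cos²(3° − 0°) = I₀ cos²(3°) = 0.9973 I₀.
I₂ = I₁ cos²(74° − 3°) = 0.9973 I₀ · cos²(71°) = 0.1057 I₀.
Ratio = 0.1057 / 0.3825 = 0.2764.

I_new/I_old ≈ 0.276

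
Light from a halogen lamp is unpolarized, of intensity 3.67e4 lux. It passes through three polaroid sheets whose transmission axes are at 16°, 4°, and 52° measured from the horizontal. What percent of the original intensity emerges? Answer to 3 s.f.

Unpolarized light through the first polarizer → I₁ = 3.67e4 lux/2 = 1.835e+04 lux, polarized at 16°.
I₂ = I₁ · cos²(12°) = 1.835e+04 · 0.9568 = 1.756e+04 lux.
I₃ = I₂ · cos²(48°) = 1.756e+04 · 0.4477 = 7861 lux.
That is 21.42% of the incident intensity.

≈ 21.4%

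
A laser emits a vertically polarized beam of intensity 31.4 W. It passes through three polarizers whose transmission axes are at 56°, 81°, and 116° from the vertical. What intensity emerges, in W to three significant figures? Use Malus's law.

By Malus's law, I₁ = 31.4 W · cos²(56°) = 9.819 W.
I₂ = I₁ · cos²(25°) = 9.819 · 0.8214 = 8.065 W.
I₃ = I₂ · cos²(35°) = 8.065 · 0.671 = 5.412 W.

I ≈ 5.41 W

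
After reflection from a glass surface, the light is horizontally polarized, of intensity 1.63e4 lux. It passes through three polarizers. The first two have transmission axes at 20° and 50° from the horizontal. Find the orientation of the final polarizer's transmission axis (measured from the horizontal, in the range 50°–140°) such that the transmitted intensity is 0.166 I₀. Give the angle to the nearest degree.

θ ≈ 110°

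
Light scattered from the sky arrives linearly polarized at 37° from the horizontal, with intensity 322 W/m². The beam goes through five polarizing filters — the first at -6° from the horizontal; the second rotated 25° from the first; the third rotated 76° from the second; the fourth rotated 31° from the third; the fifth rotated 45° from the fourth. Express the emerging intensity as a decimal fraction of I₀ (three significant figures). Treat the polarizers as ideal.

I/I₀ ≈ 0.00945

By Malus's law, I₁ = 322 W/m² · cos²(43°) = 172.2 W/m².
I₂ = I₁ · cos²(25°) = 172.2 · 0.8214 = 141.5 W/m².
I₃ = I₂ · cos²(76°) = 141.5 · 0.05853 = 8.28 W/m².
I₄ = I₃ · cos²(31°) = 8.28 · 0.7347 = 6.083 W/m².
I₅ = I₄ · cos²(45°) = 6.083 · 0.5 = 3.042 W/m².
Transmitted fraction = 0.009446.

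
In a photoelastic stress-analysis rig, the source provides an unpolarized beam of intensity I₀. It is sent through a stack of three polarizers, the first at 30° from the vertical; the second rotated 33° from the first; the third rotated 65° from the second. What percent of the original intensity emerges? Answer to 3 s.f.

Unpolarized light through the first polarizer → I₁ = ½ I₀, now polarized at 30°.
I₂ = I₁ cos²(33°) = 0.5 · 0.7034 I₀ = 0.3517 I₀.
I₃ = I₂ cos²(65°) = 0.3517 · 0.1786 I₀ = 0.06281 I₀.
That is 6.281% of the incident intensity.

≈ 6.28%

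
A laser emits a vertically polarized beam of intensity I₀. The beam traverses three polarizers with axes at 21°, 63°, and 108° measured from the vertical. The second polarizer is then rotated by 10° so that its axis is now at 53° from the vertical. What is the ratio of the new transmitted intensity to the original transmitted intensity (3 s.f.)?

I_new/I_old ≈ 0.857

Before rotation:
I₁ = I₀ cos²(21° − 0°) = I₀ cos²(21°) = 0.8716 I₀.
I₂ = I₁ cos²(63° − 21°) = 0.8716 I₀ · cos²(42°) = 0.4813 I₀.
I₃ = I₂ cos²(108° − 63°) = 0.4813 I₀ · cos²(45°) = 0.2407 I₀.
After rotation:
I₁ = I₀ cos²(21° − 0°) = I₀ cos²(21°) = 0.8716 I₀.
I₂ = I₁ cos²(53° − 21°) = 0.8716 I₀ · cos²(32°) = 0.6268 I₀.
I₃ = I₂ cos²(108° − 53°) = 0.6268 I₀ · cos²(55°) = 0.2062 I₀.
Ratio = 0.2062 / 0.2407 = 0.8569.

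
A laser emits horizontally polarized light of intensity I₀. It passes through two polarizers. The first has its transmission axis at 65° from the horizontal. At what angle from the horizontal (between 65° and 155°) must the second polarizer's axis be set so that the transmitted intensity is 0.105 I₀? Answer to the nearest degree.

I₁ = I₀ cos²(65° − 0°) = I₀ cos²(65°) = 0.1786 I₀.
Need I₂/I₀ = 0.105, so cos²(θ − 65°) = 0.105 / 0.1786 = 0.5879.
θ − 65° = arccos(√0.5879) = 39.9°, giving θ ≈ 65 + 39.9 = 104.9°.

θ ≈ 105°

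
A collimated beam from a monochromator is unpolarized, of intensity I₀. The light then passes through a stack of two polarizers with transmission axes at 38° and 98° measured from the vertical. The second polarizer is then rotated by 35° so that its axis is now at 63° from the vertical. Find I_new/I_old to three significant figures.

I_new/I_old ≈ 3.29

Before rotation:
Unpolarized light through the first polarizer → I₁ = ½ I₀, now polarized at 38°.
I₂ = I₁ cos²(98° − 38°) = 0.5 I₀ · cos²(60°) = 0.125 I₀.
After rotation:
Unpolarized light through the first polarizer → I₁ = ½ I₀, now polarized at 38°.
I₂ = I₁ cos²(63° − 38°) = 0.5 I₀ · cos²(25°) = 0.4107 I₀.
Ratio = 0.4107 / 0.125 = 3.286.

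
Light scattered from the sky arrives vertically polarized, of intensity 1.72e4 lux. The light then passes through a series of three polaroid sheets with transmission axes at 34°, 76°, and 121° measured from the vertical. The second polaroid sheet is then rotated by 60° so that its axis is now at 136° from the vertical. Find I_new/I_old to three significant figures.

Before rotation:
By Malus's law, I₁ = I₀ cos²(34° − 0°) = I₀ cos²(34°) = 0.6873 I₀.
I₂ = I₁ cos²(76° − 34°) = 0.6873 I₀ · cos²(42°) = 0.3796 I₀.
I₃ = I₂ cos²(121° − 76°) = 0.3796 I₀ · cos²(45°) = 0.1898 I₀.
After rotation:
I₁ = I₀ cos²(34° − 0°) = I₀ cos²(34°) = 0.6873 I₀.
Angle between axes 1 and 2: 78°. I₂ = 0.6873 I₀ · cos²(78°) = 0.02971 I₀.
I₃ = I₂ cos²(121° − 136°) = 0.02971 I₀ · cos²(15°) = 0.02772 I₀.
Ratio = 0.02772 / 0.1898 = 0.1461.

I_new/I_old ≈ 0.146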